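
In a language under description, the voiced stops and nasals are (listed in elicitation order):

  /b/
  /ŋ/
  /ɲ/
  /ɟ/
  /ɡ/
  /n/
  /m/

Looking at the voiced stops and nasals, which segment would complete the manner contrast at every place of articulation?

/d/

bilabial: oral stop /b/, nasal /m/.
alveolar: oral stop —, nasal /n/.
palatal: oral stop /ɟ/, nasal /ɲ/.
velar: oral stop /ɡ/, nasal /ŋ/.
The alveolar row has no oral stop member, so the gap is the alveolar oral stop /d/.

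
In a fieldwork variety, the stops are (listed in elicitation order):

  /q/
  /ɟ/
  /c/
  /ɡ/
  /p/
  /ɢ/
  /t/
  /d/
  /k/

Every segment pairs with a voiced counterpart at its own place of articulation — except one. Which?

/p/

Alveolar: /t/ ~ /d/
Palatal: /c/ ~ /ɟ/
Velar: /k/ ~ /ɡ/
Uvular: /q/ ~ /ɢ/
Bilabial: only /p/ (voiceless); no voiced partner.
So /p/ is the unpaired segment.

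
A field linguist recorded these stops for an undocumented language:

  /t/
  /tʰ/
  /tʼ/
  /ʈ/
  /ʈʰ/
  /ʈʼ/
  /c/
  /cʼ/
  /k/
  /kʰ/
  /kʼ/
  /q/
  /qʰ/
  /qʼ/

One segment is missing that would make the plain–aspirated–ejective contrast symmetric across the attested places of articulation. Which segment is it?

Plain: /t/ (alveolar), /ʈ/ (retroflex), /c/ (palatal), /k/ (velar), /q/ (uvular).
Aspirated: /tʰ/ (alveolar), /ʈʰ/ (retroflex), /kʰ/ (velar), /qʰ/ (uvular).
Ejective: /tʼ/ (alveolar), /ʈʼ/ (retroflex), /cʼ/ (palatal), /kʼ/ (velar), /qʼ/ (uvular).
The palatal row has no aspirated member, so the gap is the aspirated palatal stop /cʰ/.

/cʰ/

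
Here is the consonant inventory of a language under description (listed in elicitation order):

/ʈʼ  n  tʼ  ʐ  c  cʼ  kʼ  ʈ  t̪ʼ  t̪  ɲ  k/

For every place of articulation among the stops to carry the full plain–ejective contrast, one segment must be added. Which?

/t/

Plain: /t̪/ (dental), /ʈ/ (retroflex), /c/ (palatal), /k/ (velar).
Ejective: /t̪ʼ/ (dental), /tʼ/ (alveolar), /ʈʼ/ (retroflex), /cʼ/ (palatal), /kʼ/ (velar).
The alveolar row has no plain member, so the gap is the plain alveolar stop /t/.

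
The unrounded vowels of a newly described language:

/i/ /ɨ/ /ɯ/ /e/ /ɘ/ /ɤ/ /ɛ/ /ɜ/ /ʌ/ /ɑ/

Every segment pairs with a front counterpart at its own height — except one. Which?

High: /i/ ~ /ɨ/ ~ /ɯ/
High-mid: /e/ ~ /ɘ/ ~ /ɤ/
Low-mid: /ɛ/ ~ /ɜ/ ~ /ʌ/
Low: only /ɑ/ (back); no front partner.
So /ɑ/ is the unpaired segment.

/ɑ/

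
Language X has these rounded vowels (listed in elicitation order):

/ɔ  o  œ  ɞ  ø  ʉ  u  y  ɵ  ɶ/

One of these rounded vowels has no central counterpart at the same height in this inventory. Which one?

High: /y/ ~ /ʉ/ ~ /u/
High-mid: /ø/ ~ /ɵ/ ~ /o/
Low-mid: /œ/ ~ /ɞ/ ~ /ɔ/
Low: only /ɶ/ (front); no central partner.
So /ɶ/ is the unpaired segment.

/ɶ/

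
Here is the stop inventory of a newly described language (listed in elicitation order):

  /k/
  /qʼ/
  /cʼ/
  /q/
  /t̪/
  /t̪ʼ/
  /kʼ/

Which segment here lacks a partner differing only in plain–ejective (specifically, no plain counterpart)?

/cʼ/

Dental: /t̪/ ~ /t̪ʼ/
Velar: /k/ ~ /kʼ/
Uvular: /q/ ~ /qʼ/
Palatal: only /cʼ/ (ejective); no plain partner.
So /cʼ/ is the unpaired segment.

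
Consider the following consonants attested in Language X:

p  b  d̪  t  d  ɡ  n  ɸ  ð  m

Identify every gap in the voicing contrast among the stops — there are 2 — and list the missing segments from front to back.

/t̪/, /k/

bilabial: voiceless /p/, voiced /b/.
dental: voiceless —, voiced /d̪/.
alveolar: voiceless /t/, voiced /d/.
velar: voiceless —, voiced /ɡ/.
Gaps, from front to back: dental lacks voiceless (/t̪/); velar lacks voiceless (/k/).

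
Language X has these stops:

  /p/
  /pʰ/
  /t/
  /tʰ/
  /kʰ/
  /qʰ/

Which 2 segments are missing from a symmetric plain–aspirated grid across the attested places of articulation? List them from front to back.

place of articulation  plain     aspirated
bilabial          p         pʰ      
alveolar          t         tʰ      
velar             —         kʰ      
uvular            —         qʰ      
Gaps, from front to back: velar lacks plain (/k/); uvular lacks plain (/q/).

/k/, /q/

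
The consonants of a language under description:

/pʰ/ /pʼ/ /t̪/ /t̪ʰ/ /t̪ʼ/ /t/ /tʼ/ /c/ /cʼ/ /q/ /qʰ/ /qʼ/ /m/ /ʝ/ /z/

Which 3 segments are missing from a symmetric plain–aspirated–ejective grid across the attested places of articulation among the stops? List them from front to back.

/p/, /tʰ/, /cʰ/

Plain: /t̪/ (dental), /t/ (alveolar), /c/ (palatal), /q/ (uvular).
Aspirated: /pʰ/ (bilabial), /t̪ʰ/ (dental), /qʰ/ (uvular).
Ejective: /pʼ/ (bilabial), /t̪ʼ/ (dental), /tʼ/ (alveolar), /cʼ/ (palatal), /qʼ/ (uvular).
Gaps, from front to back: bilabial lacks plain (/p/); alveolar lacks aspirated (/tʰ/); palatal lacks aspirated (/cʰ/).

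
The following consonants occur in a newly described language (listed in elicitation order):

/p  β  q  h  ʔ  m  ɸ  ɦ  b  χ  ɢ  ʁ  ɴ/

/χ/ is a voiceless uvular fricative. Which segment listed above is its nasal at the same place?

The nasal at the same place is an uvular nasal — in this inventory, /ɴ/.

/ɴ/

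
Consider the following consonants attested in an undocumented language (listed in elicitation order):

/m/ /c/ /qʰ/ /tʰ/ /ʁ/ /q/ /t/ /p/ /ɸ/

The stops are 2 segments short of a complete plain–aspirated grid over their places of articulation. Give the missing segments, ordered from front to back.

bilabial: plain /p/, aspirated —.
alveolar: plain /t/, aspirated /tʰ/.
palatal: plain /c/, aspirated —.
uvular: plain /q/, aspirated /qʰ/.
Gaps, from front to back: bilabial lacks aspirated (/pʰ/); palatal lacks aspirated (/cʰ/).

/pʰ/, /cʰ/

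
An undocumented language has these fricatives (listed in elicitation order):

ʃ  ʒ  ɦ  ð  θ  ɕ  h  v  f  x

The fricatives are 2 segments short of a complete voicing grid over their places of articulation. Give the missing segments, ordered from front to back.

labiodental: voiceless /f/, voiced /v/.
dental: voiceless /θ/, voiced /ð/.
postalveolar: voiceless /ʃ/, voiced /ʒ/.
alveolo-palatal: voiceless /ɕ/, voiced —.
velar: voiceless /x/, voiced —.
glottal: voiceless /h/, voiced /ɦ/.
Gaps, from front to back: alveolo-palatal lacks voiced (/ʑ/); velar lacks voiced (/ɣ/).

/ʑ/, /ɣ/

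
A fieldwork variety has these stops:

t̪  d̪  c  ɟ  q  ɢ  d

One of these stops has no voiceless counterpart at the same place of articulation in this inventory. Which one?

Dental: /t̪/ ~ /d̪/
Palatal: /c/ ~ /ɟ/
Uvular: /q/ ~ /ɢ/
Alveolar: only /d/ (voiced); no voiceless partner.
So /d/ is the unpaired segment.

/d/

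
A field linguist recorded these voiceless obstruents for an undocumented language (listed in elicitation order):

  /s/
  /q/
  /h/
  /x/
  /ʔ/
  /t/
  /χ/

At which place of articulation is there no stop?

place of articulation  stop      fricative
alveolar          t         s       
velar             —         x       
uvular            q         χ       
glottal           ʔ         h       
Every place of articulation has a stop member except velar, where /k/ would be expected.

velar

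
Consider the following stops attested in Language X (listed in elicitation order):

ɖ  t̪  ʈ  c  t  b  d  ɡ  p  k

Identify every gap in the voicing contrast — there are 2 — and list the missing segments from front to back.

place of articulation  voiceless  voiced  
bilabial          p         b       
dental            t̪        —       
alveolar          t         d       
retroflex         ʈ         ɖ       
palatal           c         —       
velar             k         ɡ       
Gaps, from front to back: dental lacks voiced (/d̪/); palatal lacks voiced (/ɟ/).

/d̪/, /ɟ/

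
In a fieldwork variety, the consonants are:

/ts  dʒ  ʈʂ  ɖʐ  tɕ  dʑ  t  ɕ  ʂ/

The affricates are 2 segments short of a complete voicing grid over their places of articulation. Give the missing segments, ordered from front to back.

/dz/, /tʃ/

place of articulation  voiceless  voiced  
alveolar          ts        —       
postalveolar      —         dʒ      
retroflex         ʈʂ        ɖʐ      
alveolo-palatal   tɕ        dʑ      
Gaps, from front to back: alveolar lacks voiced (/dz/); postalveolar lacks voiceless (/tʃ/).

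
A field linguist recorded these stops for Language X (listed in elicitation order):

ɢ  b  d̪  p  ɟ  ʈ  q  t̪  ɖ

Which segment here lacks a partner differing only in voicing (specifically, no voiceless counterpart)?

Bilabial: /p/ ~ /b/
Dental: /t̪/ ~ /d̪/
Retroflex: /ʈ/ ~ /ɖ/
Uvular: /q/ ~ /ɢ/
Palatal: only /ɟ/ (voiced); no voiceless partner.
So /ɟ/ is the unpaired segment.

/ɟ/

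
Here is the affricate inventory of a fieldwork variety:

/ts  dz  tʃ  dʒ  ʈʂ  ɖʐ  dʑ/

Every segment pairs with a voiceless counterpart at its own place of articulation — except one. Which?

Alveolar: /ts/ ~ /dz/
Postalveolar: /tʃ/ ~ /dʒ/
Retroflex: /ʈʂ/ ~ /ɖʐ/
Alveolo-palatal: only /dʑ/ (voiced); no voiceless partner.
So /dʑ/ is the unpaired segment.

/dʑ/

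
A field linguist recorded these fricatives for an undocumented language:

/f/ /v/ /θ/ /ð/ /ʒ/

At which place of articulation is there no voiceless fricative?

Voiceless: /f/ (labiodental), /θ/ (dental).
Voiced: /v/ (labiodental), /ð/ (dental), /ʒ/ (postalveolar).
Every place of articulation has a voiceless member except postalveolar, where /ʃ/ would be expected.

postalveolar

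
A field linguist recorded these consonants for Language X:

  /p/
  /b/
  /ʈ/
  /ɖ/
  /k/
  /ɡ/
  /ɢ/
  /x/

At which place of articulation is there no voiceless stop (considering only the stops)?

Voiceless: /p/ (bilabial), /ʈ/ (retroflex), /k/ (velar).
Voiced: /b/ (bilabial), /ɖ/ (retroflex), /ɡ/ (velar), /ɢ/ (uvular).
Every place of articulation has a voiceless member except uvular, where /q/ would be expected.

uvular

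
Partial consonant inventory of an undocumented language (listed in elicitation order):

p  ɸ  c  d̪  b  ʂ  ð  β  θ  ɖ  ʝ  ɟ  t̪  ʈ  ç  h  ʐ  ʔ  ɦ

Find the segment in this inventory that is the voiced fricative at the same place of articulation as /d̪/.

/d̪/ is a voiced dental stop.
The voiced fricative at the same place is a voiced dental fricative — in this inventory, /ð/.

/ð/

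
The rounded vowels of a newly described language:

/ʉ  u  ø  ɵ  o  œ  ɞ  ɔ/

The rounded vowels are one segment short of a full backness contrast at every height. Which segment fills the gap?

/y/

Front: /ø/ (high-mid), /œ/ (low-mid).
Central: /ʉ/ (high), /ɵ/ (high-mid), /ɞ/ (low-mid).
Back: /u/ (high), /o/ (high-mid), /ɔ/ (low-mid).
The high row has no front member, so the gap is the high front rounded vowel /y/.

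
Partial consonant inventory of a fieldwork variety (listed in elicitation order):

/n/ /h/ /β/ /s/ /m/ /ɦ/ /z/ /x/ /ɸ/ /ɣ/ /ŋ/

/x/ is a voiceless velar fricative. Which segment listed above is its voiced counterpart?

The voiced counterpart is a voiced velar fricative — in this inventory, /ɣ/.

/ɣ/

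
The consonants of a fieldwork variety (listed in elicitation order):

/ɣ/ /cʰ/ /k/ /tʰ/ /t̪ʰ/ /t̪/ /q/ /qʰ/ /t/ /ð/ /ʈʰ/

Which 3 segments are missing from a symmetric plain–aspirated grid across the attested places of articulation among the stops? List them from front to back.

/ʈ/, /c/, /kʰ/

dental: plain /t̪/, aspirated /t̪ʰ/.
alveolar: plain /t/, aspirated /tʰ/.
retroflex: plain —, aspirated /ʈʰ/.
palatal: plain —, aspirated /cʰ/.
velar: plain /k/, aspirated —.
uvular: plain /q/, aspirated /qʰ/.
Gaps, from front to back: retroflex lacks plain (/ʈ/); palatal lacks plain (/c/); velar lacks aspirated (/kʰ/).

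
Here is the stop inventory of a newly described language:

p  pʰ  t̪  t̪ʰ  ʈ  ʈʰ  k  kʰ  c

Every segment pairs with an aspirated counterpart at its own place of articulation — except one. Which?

Bilabial: /p/ ~ /pʰ/
Dental: /t̪/ ~ /t̪ʰ/
Retroflex: /ʈ/ ~ /ʈʰ/
Velar: /k/ ~ /kʰ/
Palatal: only /c/ (plain); no aspirated partner.
So /c/ is the unpaired segment.

/c/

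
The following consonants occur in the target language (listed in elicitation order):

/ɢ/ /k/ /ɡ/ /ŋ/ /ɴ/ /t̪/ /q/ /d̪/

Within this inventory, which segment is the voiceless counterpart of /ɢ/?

/q/

/ɢ/ is a voiced uvular stop.
The voiceless counterpart is a voiceless uvular stop — in this inventory, /q/.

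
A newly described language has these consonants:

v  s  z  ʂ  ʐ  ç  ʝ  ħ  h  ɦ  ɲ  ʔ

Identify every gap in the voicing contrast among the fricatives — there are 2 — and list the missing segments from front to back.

Voiceless: /s/ (alveolar), /ʂ/ (retroflex), /ç/ (palatal), /ħ/ (pharyngeal), /h/ (glottal).
Voiced: /v/ (labiodental), /z/ (alveolar), /ʐ/ (retroflex), /ʝ/ (palatal), /ɦ/ (glottal).
Gaps, from front to back: labiodental lacks voiceless (/f/); pharyngeal lacks voiced (/ʕ/).

/f/, /ʕ/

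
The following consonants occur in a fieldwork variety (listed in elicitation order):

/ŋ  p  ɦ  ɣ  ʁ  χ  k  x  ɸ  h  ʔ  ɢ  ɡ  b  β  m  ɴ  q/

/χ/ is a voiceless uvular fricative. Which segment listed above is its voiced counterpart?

The voiced counterpart is a voiced uvular fricative — in this inventory, /ʁ/.

/ʁ/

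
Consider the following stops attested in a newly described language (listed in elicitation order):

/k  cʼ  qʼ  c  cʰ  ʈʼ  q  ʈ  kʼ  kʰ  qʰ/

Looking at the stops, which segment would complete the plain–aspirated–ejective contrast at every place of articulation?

Plain: /ʈ/ (retroflex), /c/ (palatal), /k/ (velar), /q/ (uvular).
Aspirated: /cʰ/ (palatal), /kʰ/ (velar), /qʰ/ (uvular).
Ejective: /ʈʼ/ (retroflex), /cʼ/ (palatal), /kʼ/ (velar), /qʼ/ (uvular).
The retroflex row has no aspirated member, so the gap is the aspirated retroflex stop /ʈʰ/.

/ʈʰ/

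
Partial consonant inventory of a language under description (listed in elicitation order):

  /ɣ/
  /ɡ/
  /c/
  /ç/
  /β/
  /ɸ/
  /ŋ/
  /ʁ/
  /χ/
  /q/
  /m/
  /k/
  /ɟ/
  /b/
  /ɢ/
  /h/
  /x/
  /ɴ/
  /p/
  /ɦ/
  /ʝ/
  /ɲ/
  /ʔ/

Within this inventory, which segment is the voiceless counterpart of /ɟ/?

/ɟ/ is a voiced palatal stop.
The voiceless counterpart is a voiceless palatal stop — in this inventory, /c/.

/c/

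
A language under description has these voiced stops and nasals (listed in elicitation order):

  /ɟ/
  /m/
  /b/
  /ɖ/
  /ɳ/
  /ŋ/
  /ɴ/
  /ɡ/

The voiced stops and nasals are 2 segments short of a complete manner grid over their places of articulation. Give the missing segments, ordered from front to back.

Oral stop: /b/ (bilabial), /ɖ/ (retroflex), /ɟ/ (palatal), /ɡ/ (velar).
Nasal: /m/ (bilabial), /ɳ/ (retroflex), /ŋ/ (velar), /ɴ/ (uvular).
Gaps, from front to back: palatal lacks nasal (/ɲ/); uvular lacks oral stop (/ɢ/).

/ɲ/, /ɢ/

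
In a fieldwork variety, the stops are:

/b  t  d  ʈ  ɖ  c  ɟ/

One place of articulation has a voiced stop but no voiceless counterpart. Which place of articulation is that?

bilabial

bilabial: voiceless —, voiced /b/.
alveolar: voiceless /t/, voiced /d/.
retroflex: voiceless /ʈ/, voiced /ɖ/.
palatal: voiceless /c/, voiced /ɟ/.
Every place of articulation has a voiceless member except bilabial, where /p/ would be expected.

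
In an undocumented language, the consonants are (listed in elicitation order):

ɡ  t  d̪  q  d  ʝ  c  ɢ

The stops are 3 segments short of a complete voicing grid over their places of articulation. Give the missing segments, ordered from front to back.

/t̪/, /ɟ/, /k/

Voiceless: /t/ (alveolar), /c/ (palatal), /q/ (uvular).
Voiced: /d̪/ (dental), /d/ (alveolar), /ɡ/ (velar), /ɢ/ (uvular).
Gaps, from front to back: dental lacks voiceless (/t̪/); palatal lacks voiced (/ɟ/); velar lacks voiceless (/k/).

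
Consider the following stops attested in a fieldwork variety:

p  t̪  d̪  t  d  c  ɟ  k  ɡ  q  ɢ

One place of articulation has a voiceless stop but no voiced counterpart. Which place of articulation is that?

place of articulation  voiceless  voiced  
bilabial          p         —       
dental            t̪        d̪      
alveolar          t         d       
palatal           c         ɟ       
velar             k         ɡ       
uvular            q         ɢ       
Every place of articulation has a voiced member except bilabial, where /b/ would be expected.

bilabial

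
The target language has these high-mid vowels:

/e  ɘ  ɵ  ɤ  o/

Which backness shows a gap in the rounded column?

front

backness          unrounded  rounded 
front             e         —       
central           ɘ         ɵ       
back              ɤ         o       
Every backness has a rounded member except front, where /ø/ would be expected.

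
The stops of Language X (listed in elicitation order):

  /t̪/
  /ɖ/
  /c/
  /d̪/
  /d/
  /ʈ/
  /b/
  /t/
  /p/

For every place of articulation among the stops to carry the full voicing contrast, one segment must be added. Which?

Voiceless: /p/ (bilabial), /t̪/ (dental), /t/ (alveolar), /ʈ/ (retroflex), /c/ (palatal).
Voiced: /b/ (bilabial), /d̪/ (dental), /d/ (alveolar), /ɖ/ (retroflex).
The palatal row has no voiced member, so the gap is the voiced palatal stop /ɟ/.

/ɟ/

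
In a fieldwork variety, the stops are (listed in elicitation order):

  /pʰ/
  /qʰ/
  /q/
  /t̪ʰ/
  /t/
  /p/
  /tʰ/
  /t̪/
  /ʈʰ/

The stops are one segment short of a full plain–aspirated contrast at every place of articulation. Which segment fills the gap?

Plain: /p/ (bilabial), /t̪/ (dental), /t/ (alveolar), /q/ (uvular).
Aspirated: /pʰ/ (bilabial), /t̪ʰ/ (dental), /tʰ/ (alveolar), /ʈʰ/ (retroflex), /qʰ/ (uvular).
The retroflex row has no plain member, so the gap is the plain retroflex stop /ʈ/.

/ʈ/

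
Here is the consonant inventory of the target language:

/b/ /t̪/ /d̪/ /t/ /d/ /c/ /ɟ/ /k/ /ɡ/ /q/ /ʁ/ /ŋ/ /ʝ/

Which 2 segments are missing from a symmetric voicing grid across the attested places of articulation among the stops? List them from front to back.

bilabial: voiceless —, voiced /b/.
dental: voiceless /t̪/, voiced /d̪/.
alveolar: voiceless /t/, voiced /d/.
palatal: voiceless /c/, voiced /ɟ/.
velar: voiceless /k/, voiced /ɡ/.
uvular: voiceless /q/, voiced —.
Gaps, from front to back: bilabial lacks voiceless (/p/); uvular lacks voiced (/ɢ/).

/p/, /ɢ/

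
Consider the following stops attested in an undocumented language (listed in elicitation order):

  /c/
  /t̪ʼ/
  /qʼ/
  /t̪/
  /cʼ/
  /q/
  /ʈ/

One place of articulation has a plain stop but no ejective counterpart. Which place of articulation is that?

Plain: /t̪/ (dental), /ʈ/ (retroflex), /c/ (palatal), /q/ (uvular).
Ejective: /t̪ʼ/ (dental), /cʼ/ (palatal), /qʼ/ (uvular).
Every place of articulation has an ejective member except retroflex, where /ʈʼ/ would be expected.

retroflex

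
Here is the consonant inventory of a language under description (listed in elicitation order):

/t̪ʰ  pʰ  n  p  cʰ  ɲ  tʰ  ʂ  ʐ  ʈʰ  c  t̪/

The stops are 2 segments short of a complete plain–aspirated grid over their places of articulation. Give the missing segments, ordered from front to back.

Plain: /p/ (bilabial), /t̪/ (dental), /c/ (palatal).
Aspirated: /pʰ/ (bilabial), /t̪ʰ/ (dental), /tʰ/ (alveolar), /ʈʰ/ (retroflex), /cʰ/ (palatal).
Gaps, from front to back: alveolar lacks plain (/t/); retroflex lacks plain (/ʈ/).

/t/, /ʈ/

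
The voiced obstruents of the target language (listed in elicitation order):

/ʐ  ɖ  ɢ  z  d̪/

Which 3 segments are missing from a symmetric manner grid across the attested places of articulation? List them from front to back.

place of articulation  stop      fricative
dental            d̪        —       
alveolar          —         z       
retroflex         ɖ         ʐ       
uvular            ɢ         —       
Gaps, from front to back: dental lacks fricative (/ð/); alveolar lacks stop (/d/); uvular lacks fricative (/ʁ/).

/ð/, /d/, /ʁ/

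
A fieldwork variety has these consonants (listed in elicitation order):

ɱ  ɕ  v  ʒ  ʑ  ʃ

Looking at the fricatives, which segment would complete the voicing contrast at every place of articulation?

/f/

place of articulation  voiceless  voiced  
labiodental       —         v       
postalveolar      ʃ         ʒ       
alveolo-palatal   ɕ         ʑ       
The labiodental row has no voiceless member, so the gap is the voiceless labiodental fricative /f/.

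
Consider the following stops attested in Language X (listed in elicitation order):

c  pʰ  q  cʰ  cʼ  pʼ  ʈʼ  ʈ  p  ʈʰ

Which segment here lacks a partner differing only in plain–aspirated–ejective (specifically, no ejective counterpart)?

/q/

Bilabial: /p/ ~ /pʰ/ ~ /pʼ/
Retroflex: /ʈ/ ~ /ʈʰ/ ~ /ʈʼ/
Palatal: /c/ ~ /cʰ/ ~ /cʼ/
Uvular: only /q/ (plain); no ejective partner.
So /q/ is the unpaired segment.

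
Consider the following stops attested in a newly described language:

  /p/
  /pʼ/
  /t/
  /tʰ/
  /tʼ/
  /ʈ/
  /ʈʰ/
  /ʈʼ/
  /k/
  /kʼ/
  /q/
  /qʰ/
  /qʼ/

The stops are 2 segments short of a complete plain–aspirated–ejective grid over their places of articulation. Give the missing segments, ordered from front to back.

/pʰ/, /kʰ/

Plain: /p/ (bilabial), /t/ (alveolar), /ʈ/ (retroflex), /k/ (velar), /q/ (uvular).
Aspirated: /tʰ/ (alveolar), /ʈʰ/ (retroflex), /qʰ/ (uvular).
Ejective: /pʼ/ (bilabial), /tʼ/ (alveolar), /ʈʼ/ (retroflex), /kʼ/ (velar), /qʼ/ (uvular).
Gaps, from front to back: bilabial lacks aspirated (/pʰ/); velar lacks aspirated (/kʰ/).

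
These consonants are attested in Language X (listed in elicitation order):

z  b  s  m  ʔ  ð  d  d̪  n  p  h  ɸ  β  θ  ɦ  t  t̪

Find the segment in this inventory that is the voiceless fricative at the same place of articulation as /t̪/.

/t̪/ is a voiceless dental stop.
The voiceless fricative at the same place is a voiceless dental fricative — in this inventory, /θ/.

/θ/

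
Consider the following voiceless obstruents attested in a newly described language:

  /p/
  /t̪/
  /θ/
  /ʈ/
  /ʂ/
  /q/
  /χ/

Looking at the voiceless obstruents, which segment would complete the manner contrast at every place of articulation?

/ɸ/

Stop: /p/ (bilabial), /t̪/ (dental), /ʈ/ (retroflex), /q/ (uvular).
Fricative: /θ/ (dental), /ʂ/ (retroflex), /χ/ (uvular).
The bilabial row has no fricative member, so the gap is the bilabial fricative /ɸ/.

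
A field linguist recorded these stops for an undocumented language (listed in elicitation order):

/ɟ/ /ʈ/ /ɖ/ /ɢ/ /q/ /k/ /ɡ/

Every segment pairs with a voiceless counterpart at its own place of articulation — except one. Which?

/ɟ/

Retroflex: /ʈ/ ~ /ɖ/
Velar: /k/ ~ /ɡ/
Uvular: /q/ ~ /ɢ/
Palatal: only /ɟ/ (voiced); no voiceless partner.
So /ɟ/ is the unpaired segment.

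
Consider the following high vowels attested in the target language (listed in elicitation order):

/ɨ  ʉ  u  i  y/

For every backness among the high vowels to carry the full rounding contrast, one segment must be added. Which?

Unrounded: /i/ (front), /ɨ/ (central).
Rounded: /y/ (front), /ʉ/ (central), /u/ (back).
The back row has no unrounded member, so the gap is the back unrounded vowel /ɯ/.

/ɯ/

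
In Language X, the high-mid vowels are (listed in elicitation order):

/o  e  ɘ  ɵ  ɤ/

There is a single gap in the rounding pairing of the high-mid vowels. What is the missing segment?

/ø/

backness          unrounded  rounded 
front             e         —       
central           ɘ         ɵ       
back              ɤ         o       
The front row has no rounded member, so the gap is the front rounded vowel /ø/.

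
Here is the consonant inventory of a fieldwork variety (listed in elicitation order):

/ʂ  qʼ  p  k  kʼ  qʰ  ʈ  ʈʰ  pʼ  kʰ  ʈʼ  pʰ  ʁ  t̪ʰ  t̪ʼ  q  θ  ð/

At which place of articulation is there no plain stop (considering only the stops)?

bilabial: plain /p/, aspirated /pʰ/, ejective /pʼ/.
dental: plain —, aspirated /t̪ʰ/, ejective /t̪ʼ/.
retroflex: plain /ʈ/, aspirated /ʈʰ/, ejective /ʈʼ/.
velar: plain /k/, aspirated /kʰ/, ejective /kʼ/.
uvular: plain /q/, aspirated /qʰ/, ejective /qʼ/.
Every place of articulation has a plain member except dental, where /t̪/ would be expected.

dental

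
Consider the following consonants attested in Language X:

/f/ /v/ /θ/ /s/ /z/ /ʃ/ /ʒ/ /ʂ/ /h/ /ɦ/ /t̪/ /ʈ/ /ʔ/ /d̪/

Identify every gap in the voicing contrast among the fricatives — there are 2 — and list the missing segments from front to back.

labiodental: voiceless /f/, voiced /v/.
dental: voiceless /θ/, voiced —.
alveolar: voiceless /s/, voiced /z/.
postalveolar: voiceless /ʃ/, voiced /ʒ/.
retroflex: voiceless /ʂ/, voiced —.
glottal: voiceless /h/, voiced /ɦ/.
Gaps, from front to back: dental lacks voiced (/ð/); retroflex lacks voiced (/ʐ/).

/ð/, /ʐ/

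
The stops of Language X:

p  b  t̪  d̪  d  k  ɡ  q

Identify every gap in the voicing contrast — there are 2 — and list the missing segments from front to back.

/t/, /ɢ/

Voiceless: /p/ (bilabial), /t̪/ (dental), /k/ (velar), /q/ (uvular).
Voiced: /b/ (bilabial), /d̪/ (dental), /d/ (alveolar), /ɡ/ (velar).
Gaps, from front to back: alveolar lacks voiceless (/t/); uvular lacks voiced (/ɢ/).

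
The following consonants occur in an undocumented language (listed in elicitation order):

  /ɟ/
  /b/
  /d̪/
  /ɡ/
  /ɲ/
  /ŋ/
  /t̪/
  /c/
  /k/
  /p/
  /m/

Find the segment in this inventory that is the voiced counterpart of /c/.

/ɟ/

/c/ is a voiceless palatal stop.
The voiced counterpart is a voiced palatal stop — in this inventory, /ɟ/.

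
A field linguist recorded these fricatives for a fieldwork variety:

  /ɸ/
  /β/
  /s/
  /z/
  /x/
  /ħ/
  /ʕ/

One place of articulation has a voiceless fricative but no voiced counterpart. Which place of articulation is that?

bilabial: voiceless /ɸ/, voiced /β/.
alveolar: voiceless /s/, voiced /z/.
velar: voiceless /x/, voiced —.
pharyngeal: voiceless /ħ/, voiced /ʕ/.
Every place of articulation has a voiced member except velar, where /ɣ/ would be expected.

velar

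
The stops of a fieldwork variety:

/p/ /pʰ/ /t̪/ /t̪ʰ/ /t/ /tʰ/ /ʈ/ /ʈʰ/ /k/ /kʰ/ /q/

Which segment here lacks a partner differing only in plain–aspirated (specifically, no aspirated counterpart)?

/q/

Bilabial: /p/ ~ /pʰ/
Dental: /t̪/ ~ /t̪ʰ/
Alveolar: /t/ ~ /tʰ/
Retroflex: /ʈ/ ~ /ʈʰ/
Velar: /k/ ~ /kʰ/
Uvular: only /q/ (plain); no aspirated partner.
So /q/ is the unpaired segment.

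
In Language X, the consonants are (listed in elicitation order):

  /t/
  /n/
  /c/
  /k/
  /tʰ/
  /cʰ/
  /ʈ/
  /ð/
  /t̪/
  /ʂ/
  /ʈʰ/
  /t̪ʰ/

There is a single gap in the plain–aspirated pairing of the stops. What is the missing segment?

/kʰ/

dental: plain /t̪/, aspirated /t̪ʰ/.
alveolar: plain /t/, aspirated /tʰ/.
retroflex: plain /ʈ/, aspirated /ʈʰ/.
palatal: plain /c/, aspirated /cʰ/.
velar: plain /k/, aspirated —.
The velar row has no aspirated member, so the gap is the aspirated velar stop /kʰ/.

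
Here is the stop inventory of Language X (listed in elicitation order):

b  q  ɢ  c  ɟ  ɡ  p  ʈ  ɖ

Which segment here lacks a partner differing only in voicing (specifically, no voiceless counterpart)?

Bilabial: /p/ ~ /b/
Retroflex: /ʈ/ ~ /ɖ/
Palatal: /c/ ~ /ɟ/
Uvular: /q/ ~ /ɢ/
Velar: only /ɡ/ (voiced); no voiceless partner.
So /ɡ/ is the unpaired segment.

/ɡ/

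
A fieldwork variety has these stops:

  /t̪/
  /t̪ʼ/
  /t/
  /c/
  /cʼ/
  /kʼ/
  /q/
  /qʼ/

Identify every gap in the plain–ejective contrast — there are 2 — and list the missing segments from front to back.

/tʼ/, /k/

Plain: /t̪/ (dental), /t/ (alveolar), /c/ (palatal), /q/ (uvular).
Ejective: /t̪ʼ/ (dental), /cʼ/ (palatal), /kʼ/ (velar), /qʼ/ (uvular).
Gaps, from front to back: alveolar lacks ejective (/tʼ/); velar lacks plain (/k/).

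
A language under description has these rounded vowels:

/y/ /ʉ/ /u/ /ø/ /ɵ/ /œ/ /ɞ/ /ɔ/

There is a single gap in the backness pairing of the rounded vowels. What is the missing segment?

Front: /y/ (high), /ø/ (high-mid), /œ/ (low-mid).
Central: /ʉ/ (high), /ɵ/ (high-mid), /ɞ/ (low-mid).
Back: /u/ (high), /ɔ/ (low-mid).
The high-mid row has no back member, so the gap is the high-mid back rounded vowel /o/.

/o/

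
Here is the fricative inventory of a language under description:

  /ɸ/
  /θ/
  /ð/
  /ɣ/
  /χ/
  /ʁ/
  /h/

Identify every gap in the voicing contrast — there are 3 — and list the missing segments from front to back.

/β/, /x/, /ɦ/

place of articulation  voiceless  voiced  
bilabial          ɸ         —       
dental            θ         ð       
velar             —         ɣ       
uvular            χ         ʁ       
glottal           h         —       
Gaps, from front to back: bilabial lacks voiced (/β/); velar lacks voiceless (/x/); glottal lacks voiced (/ɦ/).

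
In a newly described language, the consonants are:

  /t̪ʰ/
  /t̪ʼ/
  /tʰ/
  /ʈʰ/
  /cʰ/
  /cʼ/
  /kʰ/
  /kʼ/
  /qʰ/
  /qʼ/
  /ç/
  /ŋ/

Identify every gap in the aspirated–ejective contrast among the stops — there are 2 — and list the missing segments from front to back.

place of articulation  aspirated  ejective
dental            t̪ʰ       t̪ʼ     
alveolar          tʰ        —       
retroflex         ʈʰ        —       
palatal           cʰ        cʼ      
velar             kʰ        kʼ      
uvular            qʰ        qʼ      
Gaps, from front to back: alveolar lacks ejective (/tʼ/); retroflex lacks ejective (/ʈʼ/).

/tʼ/, /ʈʼ/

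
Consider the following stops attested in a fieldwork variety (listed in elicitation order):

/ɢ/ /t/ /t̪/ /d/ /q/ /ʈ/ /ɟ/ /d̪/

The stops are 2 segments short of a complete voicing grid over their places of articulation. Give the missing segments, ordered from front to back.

/ɖ/, /c/

place of articulation  voiceless  voiced  
dental            t̪        d̪      
alveolar          t         d       
retroflex         ʈ         —       
palatal           —         ɟ       
uvular            q         ɢ       
Gaps, from front to back: retroflex lacks voiced (/ɖ/); palatal lacks voiceless (/c/).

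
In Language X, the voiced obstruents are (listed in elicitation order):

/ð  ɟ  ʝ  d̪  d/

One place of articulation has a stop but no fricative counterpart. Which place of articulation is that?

dental: stop /d̪/, fricative /ð/.
alveolar: stop /d/, fricative —.
palatal: stop /ɟ/, fricative /ʝ/.
Every place of articulation has a fricative member except alveolar, where /z/ would be expected.

alveolar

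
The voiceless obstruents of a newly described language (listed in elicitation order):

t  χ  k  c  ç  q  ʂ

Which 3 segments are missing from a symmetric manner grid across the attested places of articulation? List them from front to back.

/s/, /ʈ/, /x/

place of articulation  stop      fricative
alveolar          t         —       
retroflex         —         ʂ       
palatal           c         ç       
velar             k         —       
uvular            q         χ       
Gaps, from front to back: alveolar lacks fricative (/s/); retroflex lacks stop (/ʈ/); velar lacks fricative (/x/).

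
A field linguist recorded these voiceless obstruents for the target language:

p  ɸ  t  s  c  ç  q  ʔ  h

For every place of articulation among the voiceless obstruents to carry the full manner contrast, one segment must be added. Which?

/χ/

place of articulation  stop      fricative
bilabial          p         ɸ       
alveolar          t         s       
palatal           c         ç       
uvular            q         —       
glottal           ʔ         h       
The uvular row has no fricative member, so the gap is the uvular fricative /χ/.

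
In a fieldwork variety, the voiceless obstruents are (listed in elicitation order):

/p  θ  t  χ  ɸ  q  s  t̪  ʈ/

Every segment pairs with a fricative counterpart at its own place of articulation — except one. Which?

/ʈ/

Bilabial: /p/ ~ /ɸ/
Dental: /t̪/ ~ /θ/
Alveolar: /t/ ~ /s/
Uvular: /q/ ~ /χ/
Retroflex: only /ʈ/ (stop); no fricative partner.
So /ʈ/ is the unpaired segment.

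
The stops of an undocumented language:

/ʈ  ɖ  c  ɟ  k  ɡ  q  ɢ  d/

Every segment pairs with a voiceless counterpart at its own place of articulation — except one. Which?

Retroflex: /ʈ/ ~ /ɖ/
Palatal: /c/ ~ /ɟ/
Velar: /k/ ~ /ɡ/
Uvular: /q/ ~ /ɢ/
Alveolar: only /d/ (voiced); no voiceless partner.
So /d/ is the unpaired segment.

/d/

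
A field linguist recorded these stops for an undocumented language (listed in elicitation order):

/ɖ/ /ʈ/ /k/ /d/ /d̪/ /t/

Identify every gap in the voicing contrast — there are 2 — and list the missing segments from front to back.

/t̪/, /ɡ/

Voiceless: /t/ (alveolar), /ʈ/ (retroflex), /k/ (velar).
Voiced: /d̪/ (dental), /d/ (alveolar), /ɖ/ (retroflex).
Gaps, from front to back: dental lacks voiceless (/t̪/); velar lacks voiced (/ɡ/).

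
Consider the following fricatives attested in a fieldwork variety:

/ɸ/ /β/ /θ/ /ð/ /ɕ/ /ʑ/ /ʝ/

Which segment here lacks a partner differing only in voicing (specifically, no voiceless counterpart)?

Bilabial: /ɸ/ ~ /β/
Dental: /θ/ ~ /ð/
Alveolo-palatal: /ɕ/ ~ /ʑ/
Palatal: only /ʝ/ (voiced); no voiceless partner.
So /ʝ/ is the unpaired segment.

/ʝ/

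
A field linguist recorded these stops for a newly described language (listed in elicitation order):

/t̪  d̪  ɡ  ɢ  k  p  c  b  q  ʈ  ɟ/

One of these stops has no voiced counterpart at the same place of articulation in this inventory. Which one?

/ʈ/

Bilabial: /p/ ~ /b/
Dental: /t̪/ ~ /d̪/
Palatal: /c/ ~ /ɟ/
Velar: /k/ ~ /ɡ/
Uvular: /q/ ~ /ɢ/
Retroflex: only /ʈ/ (voiceless); no voiced partner.
So /ʈ/ is the unpaired segment.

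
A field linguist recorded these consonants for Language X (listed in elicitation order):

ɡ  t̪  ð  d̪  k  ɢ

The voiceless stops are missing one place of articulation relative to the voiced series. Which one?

uvular

Voiceless: /t̪/ (dental), /k/ (velar).
Voiced: /d̪/ (dental), /ɡ/ (velar), /ɢ/ (uvular).
Every place of articulation has a voiceless member except uvular, where /q/ would be expected.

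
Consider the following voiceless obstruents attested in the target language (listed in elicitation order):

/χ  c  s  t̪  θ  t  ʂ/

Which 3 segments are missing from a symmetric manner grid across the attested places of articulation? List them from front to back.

Stop: /t̪/ (dental), /t/ (alveolar), /c/ (palatal).
Fricative: /θ/ (dental), /s/ (alveolar), /ʂ/ (retroflex), /χ/ (uvular).
Gaps, from front to back: retroflex lacks stop (/ʈ/); palatal lacks fricative (/ç/); uvular lacks stop (/q/).

/ʈ/, /ç/, /q/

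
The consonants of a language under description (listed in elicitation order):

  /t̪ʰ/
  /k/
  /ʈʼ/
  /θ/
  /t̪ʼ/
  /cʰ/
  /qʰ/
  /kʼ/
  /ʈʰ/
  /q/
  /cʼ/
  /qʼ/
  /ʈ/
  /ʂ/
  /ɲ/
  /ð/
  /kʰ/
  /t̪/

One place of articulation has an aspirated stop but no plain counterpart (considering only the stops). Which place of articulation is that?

dental: plain /t̪/, aspirated /t̪ʰ/, ejective /t̪ʼ/.
retroflex: plain /ʈ/, aspirated /ʈʰ/, ejective /ʈʼ/.
palatal: plain —, aspirated /cʰ/, ejective /cʼ/.
velar: plain /k/, aspirated /kʰ/, ejective /kʼ/.
uvular: plain /q/, aspirated /qʰ/, ejective /qʼ/.
Every place of articulation has a plain member except palatal, where /c/ would be expected.

palatal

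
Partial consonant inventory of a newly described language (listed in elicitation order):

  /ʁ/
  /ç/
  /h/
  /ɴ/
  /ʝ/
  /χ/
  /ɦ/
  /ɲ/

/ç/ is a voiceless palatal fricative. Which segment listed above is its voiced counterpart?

/ʝ/

The voiced counterpart is a voiced palatal fricative — in this inventory, /ʝ/.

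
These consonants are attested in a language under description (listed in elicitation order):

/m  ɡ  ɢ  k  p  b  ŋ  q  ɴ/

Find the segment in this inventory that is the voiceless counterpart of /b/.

/p/

/b/ is a voiced bilabial stop.
The voiceless counterpart is a voiceless bilabial stop — in this inventory, /p/.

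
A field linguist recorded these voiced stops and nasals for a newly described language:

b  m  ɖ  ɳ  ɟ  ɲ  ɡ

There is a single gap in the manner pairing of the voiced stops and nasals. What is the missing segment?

Oral stop: /b/ (bilabial), /ɖ/ (retroflex), /ɟ/ (palatal), /ɡ/ (velar).
Nasal: /m/ (bilabial), /ɳ/ (retroflex), /ɲ/ (palatal).
The velar row has no nasal member, so the gap is the velar nasal /ŋ/.

/ŋ/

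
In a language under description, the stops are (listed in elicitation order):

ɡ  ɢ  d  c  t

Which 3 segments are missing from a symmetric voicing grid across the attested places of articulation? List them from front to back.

/ɟ/, /k/, /q/

Voiceless: /t/ (alveolar), /c/ (palatal).
Voiced: /d/ (alveolar), /ɡ/ (velar), /ɢ/ (uvular).
Gaps, from front to back: palatal lacks voiced (/ɟ/); velar lacks voiceless (/k/); uvular lacks voiceless (/q/).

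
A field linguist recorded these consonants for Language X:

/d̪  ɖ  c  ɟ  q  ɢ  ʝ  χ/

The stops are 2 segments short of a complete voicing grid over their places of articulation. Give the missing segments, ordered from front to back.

/t̪/, /ʈ/

place of articulation  voiceless  voiced  
dental            —         d̪      
retroflex         —         ɖ       
palatal           c         ɟ       
uvular            q         ɢ       
Gaps, from front to back: dental lacks voiceless (/t̪/); retroflex lacks voiceless (/ʈ/).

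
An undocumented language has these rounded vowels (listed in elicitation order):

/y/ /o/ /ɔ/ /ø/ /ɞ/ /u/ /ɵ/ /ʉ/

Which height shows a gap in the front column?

height            front     central   back    
high              y         ʉ         u       
high-mid          ø         ɵ         o       
low-mid           —         ɞ         ɔ       
Every height has a front member except low-mid, where /œ/ would be expected.

low-mid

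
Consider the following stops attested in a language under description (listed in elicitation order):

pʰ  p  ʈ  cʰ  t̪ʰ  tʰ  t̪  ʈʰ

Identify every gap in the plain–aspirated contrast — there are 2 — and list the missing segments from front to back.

bilabial: plain /p/, aspirated /pʰ/.
dental: plain /t̪/, aspirated /t̪ʰ/.
alveolar: plain —, aspirated /tʰ/.
retroflex: plain /ʈ/, aspirated /ʈʰ/.
palatal: plain —, aspirated /cʰ/.
Gaps, from front to back: alveolar lacks plain (/t/); palatal lacks plain (/c/).

/t/, /c/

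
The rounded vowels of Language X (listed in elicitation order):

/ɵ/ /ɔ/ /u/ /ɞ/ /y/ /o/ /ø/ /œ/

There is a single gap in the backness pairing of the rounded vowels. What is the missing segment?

/ʉ/

Front: /y/ (high), /ø/ (high-mid), /œ/ (low-mid).
Central: /ɵ/ (high-mid), /ɞ/ (low-mid).
Back: /u/ (high), /o/ (high-mid), /ɔ/ (low-mid).
The high row has no central member, so the gap is the high central rounded vowel /ʉ/.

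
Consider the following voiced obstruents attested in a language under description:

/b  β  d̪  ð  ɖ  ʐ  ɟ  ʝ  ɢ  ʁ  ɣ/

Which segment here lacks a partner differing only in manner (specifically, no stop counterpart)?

/ɣ/

Bilabial: /b/ ~ /β/
Dental: /d̪/ ~ /ð/
Retroflex: /ɖ/ ~ /ʐ/
Palatal: /ɟ/ ~ /ʝ/
Uvular: /ɢ/ ~ /ʁ/
Velar: only /ɣ/ (fricative); no stop partner.
So /ɣ/ is the unpaired segment.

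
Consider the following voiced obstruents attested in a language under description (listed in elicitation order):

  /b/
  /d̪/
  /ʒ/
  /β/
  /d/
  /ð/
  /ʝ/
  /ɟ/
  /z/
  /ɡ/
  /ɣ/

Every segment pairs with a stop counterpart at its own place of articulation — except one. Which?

/ʒ/

Bilabial: /b/ ~ /β/
Dental: /d̪/ ~ /ð/
Alveolar: /d/ ~ /z/
Palatal: /ɟ/ ~ /ʝ/
Velar: /ɡ/ ~ /ɣ/
Postalveolar: only /ʒ/ (fricative); no stop partner.
So /ʒ/ is the unpaired segment.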